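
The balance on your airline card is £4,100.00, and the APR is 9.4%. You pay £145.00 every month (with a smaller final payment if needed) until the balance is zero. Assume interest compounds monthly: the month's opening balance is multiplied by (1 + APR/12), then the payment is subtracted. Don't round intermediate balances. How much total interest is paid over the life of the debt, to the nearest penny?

Monthly rate r = 9.4%/12 = 0.783333% = 0.00783333.
Payoff takes n = ⌈−ln(1 − rB₀/P)/ln(1+r)⌉ = ⌈32.088⌉ = 33 payments; the last is £12.85.
Total paid = 32·£145.00 + £12.85 = £4,652.85.
Total interest = total paid − principal = £4,652.85 − £4,100.00 = £552.85.

£552.85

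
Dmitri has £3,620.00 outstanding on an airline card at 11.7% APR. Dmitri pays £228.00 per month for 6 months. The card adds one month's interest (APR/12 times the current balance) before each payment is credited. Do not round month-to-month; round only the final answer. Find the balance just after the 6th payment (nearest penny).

Monthly rate r = 11.7%/12 = 0.975% = 0.00975.
Each month: B ← B·(1+r) − £228.00.
Month 1: interest £35.30; balance after payment £3,427.30.
Month 2: interest £33.42; balance after payment £3,232.71.
Month 3: interest £31.52; balance after payment £3,036.23.
Month 4: interest £29.60; balance after payment £2,837.83.
Month 5: interest £27.67; balance after payment £2,637.50.
Month 6: interest £25.72; balance after payment £2,435.22.

£2,435.22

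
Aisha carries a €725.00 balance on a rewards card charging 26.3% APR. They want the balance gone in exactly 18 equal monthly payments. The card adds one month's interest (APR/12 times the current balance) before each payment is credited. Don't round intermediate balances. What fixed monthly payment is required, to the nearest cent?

Monthly rate r = 26.3%/12 = 2.19167% = 0.0219167.
Level-payment amortization: P = B₀·r / (1 − (1+r)^(−n)) = 725.00·0.0219167 / (1 − 1.02192^(−18)).
Denominator 1 − (1+r)^(−18) = 0.323104978.
P = 15.8896 / 0.323104978 ≈ 49.18.

€49.18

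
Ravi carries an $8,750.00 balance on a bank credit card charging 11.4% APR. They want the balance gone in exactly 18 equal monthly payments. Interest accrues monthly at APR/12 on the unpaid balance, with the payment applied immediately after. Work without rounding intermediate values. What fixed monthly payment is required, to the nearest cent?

$531.16

Monthly rate r = 11.4%/12 = 0.95% = 0.0095.
Level-payment amortization: P = B₀·r / (1 − (1+r)^(−n)) = 8750.00·0.0095 / (1 − 1.0095^(−18)).
Denominator 1 − (1+r)^(−18) = 0.156497875.
P = 83.125 / 0.156497875 ≈ 531.16.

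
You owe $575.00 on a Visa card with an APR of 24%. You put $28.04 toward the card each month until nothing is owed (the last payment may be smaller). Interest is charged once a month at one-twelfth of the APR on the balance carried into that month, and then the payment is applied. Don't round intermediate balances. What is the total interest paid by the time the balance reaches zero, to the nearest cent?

$172.48

Monthly rate r = 24%/12 = 2% = 0.02.
Payoff takes n = ⌈−ln(1 − rB₀/P)/ln(1+r)⌉ = ⌈26.656⌉ = 27 payments; the last is $18.44.
Total paid = 26·$28.04 + $18.44 = $747.48.
Total interest = total paid − principal = $747.48 − $575.00 = $172.48.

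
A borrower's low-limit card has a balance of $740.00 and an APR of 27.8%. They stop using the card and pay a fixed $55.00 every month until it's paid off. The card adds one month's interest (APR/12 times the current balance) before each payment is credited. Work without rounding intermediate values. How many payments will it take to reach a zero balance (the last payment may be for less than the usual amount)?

Monthly rate r = 27.8%/12 = 2.31667% = 0.0231667.
Recurrence: B ← B·(1+r) − $55.00.
Month 1: interest $17.14; balance after payment $702.14.
Month 2: interest $16.27; balance after payment $663.41.
Closed form: n = −ln(1 − rB₀/P)/ln(1+r) = −ln(0.6883)/ln(1.02317) ≈ 16.309, so the balance reaches zero during payment 17.

17 months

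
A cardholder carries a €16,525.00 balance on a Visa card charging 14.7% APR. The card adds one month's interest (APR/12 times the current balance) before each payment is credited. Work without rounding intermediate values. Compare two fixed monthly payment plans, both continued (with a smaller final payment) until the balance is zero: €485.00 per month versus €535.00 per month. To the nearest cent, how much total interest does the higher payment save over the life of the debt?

Monthly rate r = 14.7%/12 = 1.225% = 0.01225.
At €485.00/mo: n = ⌈−ln(1 − rB₀/P)/ln(1+r)⌉ = 45 payments (last €180.01); total interest = total paid − €16,525.00 = €4,995.01.
At €535.00/mo: 40 payments (last €25.31); total interest €4,365.31.
Interest saved = €4,995.01 − €4,365.31 = €629.70.

€629.70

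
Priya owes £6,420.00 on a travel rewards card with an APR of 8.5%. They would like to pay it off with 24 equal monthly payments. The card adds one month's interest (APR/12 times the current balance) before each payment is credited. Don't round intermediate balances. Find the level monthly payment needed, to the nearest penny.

Monthly rate r = 8.5%/12 = 0.708333% = 0.00708333.
Level-payment amortization: P = B₀·r / (1 − (1+r)^(−n)) = 6420.00·0.00708333 / (1 − 1.00708^(−24)).
Denominator 1 − (1+r)^(−24) = 0.155829461.
P = 45.475 / 0.155829461 ≈ 291.83.

£291.83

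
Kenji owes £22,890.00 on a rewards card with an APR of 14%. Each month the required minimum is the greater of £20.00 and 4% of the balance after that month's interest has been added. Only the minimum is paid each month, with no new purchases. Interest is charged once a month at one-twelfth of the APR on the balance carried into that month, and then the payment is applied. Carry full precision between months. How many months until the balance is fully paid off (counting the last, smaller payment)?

Monthly rate r = 14%/12 = 1.16667% = 0.0116667.
While 4% of the post-interest balance exceeds £20.00, each month B ← (B·(1+r))·(1 − 0.04), i.e. B shrinks by the factor (1+r)·0.96 = 0.9712.
This holds for months 1–132. Entering month 133 the balance is £483.49; 4% of the post-interest balance is now below £20.00, so the flat £20.00 minimum applies from here.
From month 133 a fixed £20.00 at rate r clears £483.49 in 29 more payments. Total: 132 + 29 = 161 months.

161 months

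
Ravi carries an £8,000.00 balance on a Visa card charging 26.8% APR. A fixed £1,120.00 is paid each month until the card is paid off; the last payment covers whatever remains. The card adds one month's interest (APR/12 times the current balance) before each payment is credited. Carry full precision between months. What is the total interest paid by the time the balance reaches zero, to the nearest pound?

£814

Monthly rate r = 26.8%/12 = 2.23333% = 0.0223333.
Payoff takes n = ⌈−ln(1 − rB₀/P)/ln(1+r)⌉ = ⌈7.868⌉ = 8 payments; the last is £973.65.
Total paid = 7·£1,120.00 + £973.65 = £8,813.65.
Total interest = total paid − principal = £8,813.65 − £8,000.00 = £813.65.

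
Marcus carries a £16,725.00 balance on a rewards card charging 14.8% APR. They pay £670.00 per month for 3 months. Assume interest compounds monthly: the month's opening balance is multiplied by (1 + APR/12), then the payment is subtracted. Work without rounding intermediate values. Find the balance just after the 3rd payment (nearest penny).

Monthly rate r = 14.8%/12 = 1.23333% = 0.0123333.
Each month: B ← B·(1+r) − £670.00.
Month 1: interest £206.28; balance after payment £16,261.28.
Month 2: interest £200.56; balance after payment £15,791.83.
Month 3: interest £194.77; balance after payment £15,316.60.

£15,316.60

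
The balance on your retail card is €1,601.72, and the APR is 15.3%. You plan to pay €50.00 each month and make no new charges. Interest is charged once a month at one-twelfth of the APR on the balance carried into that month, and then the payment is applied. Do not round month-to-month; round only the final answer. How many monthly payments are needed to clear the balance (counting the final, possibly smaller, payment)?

Monthly rate r = 15.3%/12 = 1.275% = 0.01275.
Recurrence: B ← B·(1+r) − €50.00.
Month 1: interest €20.42; balance after payment €1,572.14.
Month 2: interest €20.04; balance after payment €1,542.19.
Closed form: n = −ln(1 − rB₀/P)/ln(1+r) = −ln(0.59156)/ln(1.01275) ≈ 41.438, so the balance reaches zero during payment 42.

42 payments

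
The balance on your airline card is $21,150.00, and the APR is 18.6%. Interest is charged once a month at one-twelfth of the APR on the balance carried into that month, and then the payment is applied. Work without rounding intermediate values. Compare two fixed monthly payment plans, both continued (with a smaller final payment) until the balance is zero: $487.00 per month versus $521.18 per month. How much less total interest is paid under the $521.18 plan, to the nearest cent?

Monthly rate r = 18.6%/12 = 1.55% = 0.0155.
At $487.00/mo: n = ⌈−ln(1 − rB₀/P)/ln(1+r)⌉ = 73 payments (last $343.38); total interest = total paid − $21,150.00 = $14,257.38.
At $521.18/mo: 65 payments (last $244.19); total interest $12,449.71.
Interest saved = $14,257.38 − $12,449.71 = $1,807.67.

$1,807.67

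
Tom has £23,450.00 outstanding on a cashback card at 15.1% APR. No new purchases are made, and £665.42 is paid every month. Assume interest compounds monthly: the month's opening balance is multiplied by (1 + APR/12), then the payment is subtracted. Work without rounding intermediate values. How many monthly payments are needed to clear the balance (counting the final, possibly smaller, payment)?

47 months

Monthly rate r = 15.1%/12 = 1.25833% = 0.0125833.
Recurrence: B ← B·(1+r) − £665.42.
Month 1: interest £295.08; balance after payment £23,079.66.
Month 2: interest £290.42; balance after payment £22,704.66.
Closed form: n = −ln(1 − rB₀/P)/ln(1+r) = −ln(0.55655)/ln(1.01258) ≈ 46.861, so the balance reaches zero during payment 47.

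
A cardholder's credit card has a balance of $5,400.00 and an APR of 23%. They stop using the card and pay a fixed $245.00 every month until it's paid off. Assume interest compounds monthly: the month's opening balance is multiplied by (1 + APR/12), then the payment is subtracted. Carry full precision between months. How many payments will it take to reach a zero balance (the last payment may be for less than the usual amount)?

29 months

Monthly rate r = 23%/12 = 1.91667% = 0.0191667.
Recurrence: B ← B·(1+r) − $245.00.
Month 1: interest $103.50; balance after payment $5,258.50.
Month 2: interest $100.79; balance after payment $5,114.29.
Closed form: n = −ln(1 − rB₀/P)/ln(1+r) = −ln(0.57755)/ln(1.01917) ≈ 28.915, so the balance reaches zero during payment 29.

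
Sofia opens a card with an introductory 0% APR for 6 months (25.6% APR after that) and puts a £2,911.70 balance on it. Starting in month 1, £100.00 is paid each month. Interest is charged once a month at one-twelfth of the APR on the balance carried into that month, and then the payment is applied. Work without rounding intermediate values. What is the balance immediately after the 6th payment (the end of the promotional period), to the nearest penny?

£2,311.70

Promo months 1–6 at r₀ = 0%/12 = 0; months 7+ at r₁ = 25.6%/12 = 0.0213333.
After month 6 (no interest yet): B = £2,911.70 − 6·£100.00 = £2,311.70.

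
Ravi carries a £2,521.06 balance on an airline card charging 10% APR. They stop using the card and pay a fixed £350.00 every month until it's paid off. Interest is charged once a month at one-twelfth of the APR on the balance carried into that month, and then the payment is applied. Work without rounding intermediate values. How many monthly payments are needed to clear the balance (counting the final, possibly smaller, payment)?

Monthly rate r = 10%/12 = 0.833333% = 0.00833333.
Recurrence: B ← B·(1+r) − £350.00.
Month 1: interest £21.01; balance after payment £2,192.07.
Month 2: interest £18.27; balance after payment £1,860.34.
Closed form: n = −ln(1 − rB₀/P)/ln(1+r) = −ln(0.93997)/ln(1.00833) ≈ 7.459, so the balance reaches zero during payment 8.

8 payments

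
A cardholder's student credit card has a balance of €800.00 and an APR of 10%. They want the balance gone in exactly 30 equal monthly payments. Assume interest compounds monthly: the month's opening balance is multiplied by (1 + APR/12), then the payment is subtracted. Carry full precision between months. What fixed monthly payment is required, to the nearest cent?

Monthly rate r = 10%/12 = 0.833333% = 0.00833333.
Level-payment amortization: P = B₀·r / (1 − (1+r)^(−n)) = 800.00·0.00833333 / (1 − 1.00833^(−30)).
Denominator 1 − (1+r)^(−30) = 0.220392027.
P = 6.66667 / 0.220392027 ≈ 30.25.

€30.25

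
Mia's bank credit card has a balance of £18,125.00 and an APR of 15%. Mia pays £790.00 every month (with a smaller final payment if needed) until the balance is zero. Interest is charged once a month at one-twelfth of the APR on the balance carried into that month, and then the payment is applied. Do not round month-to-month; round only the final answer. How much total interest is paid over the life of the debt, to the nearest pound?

£3,369

Monthly rate r = 15%/12 = 1.25% = 0.0125.
Payoff takes n = ⌈−ln(1 − rB₀/P)/ln(1+r)⌉ = ⌈27.207⌉ = 28 payments; the last is £164.15.
Total paid = 27·£790.00 + £164.15 = £21,494.15.
Total interest = total paid − principal = £21,494.15 − £18,125.00 = £3,369.15.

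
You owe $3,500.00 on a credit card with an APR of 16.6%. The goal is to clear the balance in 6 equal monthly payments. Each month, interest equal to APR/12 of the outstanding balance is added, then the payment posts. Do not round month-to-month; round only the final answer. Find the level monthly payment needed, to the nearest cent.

Monthly rate r = 16.6%/12 = 1.38333% = 0.0138333.
Level-payment amortization: P = B₀·r / (1 − (1+r)^(−n)) = 3500.00·0.0138333 / (1 − 1.01383^(−6)).
Denominator 1 − (1+r)^(−6) = 0.0791251682.
P = 48.4167 / 0.0791251682 ≈ 611.90.

$611.90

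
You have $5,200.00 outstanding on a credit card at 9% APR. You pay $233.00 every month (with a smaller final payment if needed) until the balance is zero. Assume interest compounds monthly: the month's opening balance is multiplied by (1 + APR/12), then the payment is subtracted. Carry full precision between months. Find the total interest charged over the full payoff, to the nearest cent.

Monthly rate r = 9%/12 = 0.75% = 0.0075.
Payoff takes n = ⌈−ln(1 − rB₀/P)/ln(1+r)⌉ = ⌈24.516⌉ = 25 payments; the last is $120.33.
Total paid = 24·$233.00 + $120.33 = $5,712.33.
Total interest = total paid − principal = $5,712.33 − $5,200.00 = $512.33.

$512.33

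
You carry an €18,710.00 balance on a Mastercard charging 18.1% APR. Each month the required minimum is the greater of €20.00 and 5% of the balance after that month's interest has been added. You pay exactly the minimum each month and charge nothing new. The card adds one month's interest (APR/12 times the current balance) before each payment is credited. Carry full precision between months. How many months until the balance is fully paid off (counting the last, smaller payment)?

130 months

Monthly rate r = 18.1%/12 = 1.50833% = 0.0150833.
While 5% of the post-interest balance exceeds €20.00, each month B ← (B·(1+r))·(1 − 0.05), i.e. B shrinks by the factor (1+r)·0.95 = 0.96433.
This holds for months 1–107. Entering month 108 the balance is €383.87; 5% of the post-interest balance is now below €20.00, so the flat €20.00 minimum applies from here.
From month 108 a fixed €20.00 at rate r clears €383.87 in 23 more payments. Total: 107 + 23 = 130 months.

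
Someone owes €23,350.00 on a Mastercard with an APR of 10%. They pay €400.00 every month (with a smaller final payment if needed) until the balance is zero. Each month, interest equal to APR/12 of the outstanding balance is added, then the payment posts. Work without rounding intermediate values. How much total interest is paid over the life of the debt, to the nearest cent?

€8,771.81

Monthly rate r = 10%/12 = 0.833333% = 0.00833333.
Payoff takes n = ⌈−ln(1 − rB₀/P)/ln(1+r)⌉ = ⌈80.304⌉ = 81 payments; the last is €121.81.
Total paid = 80·€400.00 + €121.81 = €32,121.81.
Total interest = total paid − principal = €32,121.81 − €23,350.00 = €8,771.81.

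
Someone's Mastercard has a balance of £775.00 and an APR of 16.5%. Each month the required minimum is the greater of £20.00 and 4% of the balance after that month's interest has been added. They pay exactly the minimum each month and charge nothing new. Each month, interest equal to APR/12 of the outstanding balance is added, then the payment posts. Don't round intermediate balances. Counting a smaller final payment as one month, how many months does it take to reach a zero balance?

47 months

Monthly rate r = 16.5%/12 = 1.375% = 0.01375.
While 4% of the post-interest balance exceeds £20.00, each month B ← (B·(1+r))·(1 − 0.04), i.e. B shrinks by the factor (1+r)·0.96 = 0.9732.
This holds for months 1–17. Entering month 18 the balance is £488.36; 4% of the post-interest balance is now below £20.00, so the flat £20.00 minimum applies from here.
From month 18 a fixed £20.00 at rate r clears £488.36 in 30 more payments. Total: 17 + 30 = 47 months.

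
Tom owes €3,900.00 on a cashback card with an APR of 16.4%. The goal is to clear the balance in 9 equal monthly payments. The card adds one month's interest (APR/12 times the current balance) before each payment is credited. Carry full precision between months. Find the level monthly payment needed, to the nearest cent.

€463.48

Monthly rate r = 16.4%/12 = 1.36667% = 0.0136667.
Level-payment amortization: P = B₀·r / (1 − (1+r)^(−n)) = 3900.00·0.0136667 / (1 − 1.01367^(−9)).
Denominator 1 − (1+r)^(−9) = 0.11499951.
P = 53.3 / 0.11499951 ≈ 463.48.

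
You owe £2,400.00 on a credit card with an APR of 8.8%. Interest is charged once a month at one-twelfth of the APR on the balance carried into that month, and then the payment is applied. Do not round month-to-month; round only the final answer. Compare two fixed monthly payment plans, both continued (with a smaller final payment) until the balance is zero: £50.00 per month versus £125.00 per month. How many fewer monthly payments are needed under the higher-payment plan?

39 fewer payments

Monthly rate r = 8.8%/12 = 0.733333% = 0.00733333.
At £50.00/mo: n = ⌈−ln(1 − rB₀/P)/ln(1+r)⌉ = 60 payments (last £19.04); total interest = total paid − £2,400.00 = £569.04.
At £125.00/mo: 21 payments (last £96.26); total interest £196.26.
Payments saved = 60 − 21 = 39.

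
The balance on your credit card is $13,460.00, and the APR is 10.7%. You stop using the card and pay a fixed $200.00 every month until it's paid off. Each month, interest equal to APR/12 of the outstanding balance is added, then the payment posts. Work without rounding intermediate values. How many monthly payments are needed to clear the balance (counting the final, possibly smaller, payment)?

104 months

Monthly rate r = 10.7%/12 = 0.891667% = 0.00891667.
Recurrence: B ← B·(1+r) − $200.00.
Month 1: interest $120.02; balance after payment $13,380.02.
Month 2: interest $119.31; balance after payment $13,299.32.
Closed form: n = −ln(1 − rB₀/P)/ln(1+r) = −ln(0.39991)/ln(1.00892) ≈ 103.245, so the balance reaches zero during payment 104.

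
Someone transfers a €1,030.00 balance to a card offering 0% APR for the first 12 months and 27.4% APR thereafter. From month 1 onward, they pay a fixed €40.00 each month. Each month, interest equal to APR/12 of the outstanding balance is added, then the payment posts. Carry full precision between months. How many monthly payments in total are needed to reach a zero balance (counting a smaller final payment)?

29 payments

Promo months 1–12 at r₀ = 0%/12 = 0; months 13+ at r₁ = 27.4%/12 = 0.0228333.
After month 12 (no interest yet): B = €1,030.00 − 12·€40.00 = €550.00.
Then at r₁ with €40.00/mo: n₂ = −ln(1 − r₁·B/P)/ln(1+r₁) ≈ 16.69 → 17 more payments.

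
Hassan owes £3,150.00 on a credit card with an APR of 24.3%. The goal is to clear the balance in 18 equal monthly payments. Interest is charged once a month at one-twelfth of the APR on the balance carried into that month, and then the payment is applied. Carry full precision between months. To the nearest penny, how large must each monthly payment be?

Monthly rate r = 24.3%/12 = 2.025% = 0.02025.
Level-payment amortization: P = B₀·r / (1 − (1+r)^(−n)) = 3150.00·0.02025 / (1 − 1.02025^(−18)).
Denominator 1 − (1+r)^(−18) = 0.302922383.
P = 63.7875 / 0.302922383 ≈ 210.57.

£210.57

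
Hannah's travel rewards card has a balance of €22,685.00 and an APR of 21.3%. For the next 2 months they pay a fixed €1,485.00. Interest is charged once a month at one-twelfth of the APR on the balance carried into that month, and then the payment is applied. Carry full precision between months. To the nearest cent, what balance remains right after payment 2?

Monthly rate r = 21.3%/12 = 1.775% = 0.01775.
Each month: B ← B·(1+r) − €1,485.00.
Month 1: interest €402.66; balance after payment €21,602.66.
Month 2: interest €383.45; balance after payment €20,501.11.

€20,501.11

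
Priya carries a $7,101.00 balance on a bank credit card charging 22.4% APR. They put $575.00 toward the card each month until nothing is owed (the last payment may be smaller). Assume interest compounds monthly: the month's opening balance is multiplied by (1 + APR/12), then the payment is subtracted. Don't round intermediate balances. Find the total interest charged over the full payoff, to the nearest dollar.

Monthly rate r = 22.4%/12 = 1.86667% = 0.0186667.
Payoff takes n = ⌈−ln(1 − rB₀/P)/ln(1+r)⌉ = ⌈14.169⌉ = 15 payments; the last is $97.84.
Total paid = 14·$575.00 + $97.84 = $8,147.84.
Total interest = total paid − principal = $8,147.84 − $7,101.00 = $1,046.84.

$1,047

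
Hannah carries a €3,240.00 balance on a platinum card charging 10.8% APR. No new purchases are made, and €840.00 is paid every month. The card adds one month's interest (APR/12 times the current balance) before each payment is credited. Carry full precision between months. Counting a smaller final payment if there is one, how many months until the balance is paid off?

4 months

Monthly rate r = 10.8%/12 = 0.9% = 0.009.
Recurrence: B ← B·(1+r) − €840.00.
Month 1: interest €29.16; balance after payment €2,429.16.
Month 2: interest €21.86; balance after payment €1,611.02.
Month 3: interest €14.50; balance after payment €785.52.
Month 4: interest €7.07; balance after payment €0.00.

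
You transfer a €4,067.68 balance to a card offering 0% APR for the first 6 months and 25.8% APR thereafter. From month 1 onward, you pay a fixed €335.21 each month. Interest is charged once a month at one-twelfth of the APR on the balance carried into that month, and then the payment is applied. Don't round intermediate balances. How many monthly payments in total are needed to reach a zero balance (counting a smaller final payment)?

Promo months 1–6 at r₀ = 0%/12 = 0; months 7+ at r₁ = 25.8%/12 = 0.0215.
After month 6 (no interest yet): B = €4,067.68 − 6·€335.21 = €2,056.42.
Then at r₁ with €335.21/mo: n₂ = −ln(1 − r₁·B/P)/ln(1+r₁) ≈ 6.65 → 7 more payments.

13 payments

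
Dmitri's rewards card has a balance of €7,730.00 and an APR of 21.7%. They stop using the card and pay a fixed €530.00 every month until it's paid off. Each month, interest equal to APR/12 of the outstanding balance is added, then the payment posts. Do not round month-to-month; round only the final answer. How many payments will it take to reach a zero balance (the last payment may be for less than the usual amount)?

Monthly rate r = 21.7%/12 = 1.80833% = 0.0180833.
Recurrence: B ← B·(1+r) − €530.00.
Month 1: interest €139.78; balance after payment €7,339.78.
Month 2: interest €132.73; balance after payment €6,942.51.
Closed form: n = −ln(1 − rB₀/P)/ln(1+r) = −ln(0.73626)/ln(1.01808) ≈ 17.084, so the balance reaches zero during payment 18.

18 months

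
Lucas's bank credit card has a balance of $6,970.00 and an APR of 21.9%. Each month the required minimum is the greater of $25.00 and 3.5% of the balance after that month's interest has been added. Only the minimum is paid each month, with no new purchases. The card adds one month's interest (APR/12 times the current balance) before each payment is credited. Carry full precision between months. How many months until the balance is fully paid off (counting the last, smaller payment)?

171 months

Monthly rate r = 21.9%/12 = 1.825% = 0.01825.
While 3.5% of the post-interest balance exceeds $25.00, each month B ← (B·(1+r))·(1 − 0.035), i.e. B shrinks by the factor (1+r)·0.965 = 0.98261.
This holds for months 1–131. Entering month 132 the balance is $700.23; 3.5% of the post-interest balance is now below $25.00, so the flat $25.00 minimum applies from here.
From month 132 a fixed $25.00 at rate r clears $700.23 in 40 more payments. Total: 131 + 40 = 171 months.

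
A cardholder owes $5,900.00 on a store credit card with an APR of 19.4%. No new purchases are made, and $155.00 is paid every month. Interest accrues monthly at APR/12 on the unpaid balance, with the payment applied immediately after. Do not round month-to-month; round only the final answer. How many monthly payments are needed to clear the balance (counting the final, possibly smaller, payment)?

Monthly rate r = 19.4%/12 = 1.61667% = 0.0161667.
Recurrence: B ← B·(1+r) − $155.00.
Month 1: interest $95.38; balance after payment $5,840.38.
Month 2: interest $94.42; balance after payment $5,779.80.
Closed form: n = −ln(1 − rB₀/P)/ln(1+r) = −ln(0.38462)/ln(1.01617) ≈ 59.579, so the balance reaches zero during payment 60.

60 payments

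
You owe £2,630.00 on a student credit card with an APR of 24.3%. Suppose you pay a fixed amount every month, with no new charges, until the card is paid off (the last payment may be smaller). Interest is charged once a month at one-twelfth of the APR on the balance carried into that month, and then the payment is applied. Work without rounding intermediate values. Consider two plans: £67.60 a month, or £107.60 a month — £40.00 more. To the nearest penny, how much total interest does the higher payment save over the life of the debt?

£1,561.49

Monthly rate r = 24.3%/12 = 2.025% = 0.02025.
At £67.60/mo: n = ⌈−ln(1 − rB₀/P)/ln(1+r)⌉ = 78 payments (last £22.77); total interest = total paid − £2,630.00 = £2,597.97.
At £107.60/mo: 35 payments (last £8.08); total interest £1,036.48.
Interest saved = £2,597.97 − £1,036.48 = £1,561.49.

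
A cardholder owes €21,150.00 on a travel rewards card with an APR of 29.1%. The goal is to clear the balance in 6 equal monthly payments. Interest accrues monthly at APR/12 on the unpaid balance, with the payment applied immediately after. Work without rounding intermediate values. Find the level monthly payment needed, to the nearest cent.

€3,830.16

Monthly rate r = 29.1%/12 = 2.425% = 0.02425.
Level-payment amortization: P = B₀·r / (1 − (1+r)^(−n)) = 21150.00·0.02425 / (1 − 1.02425^(−6)).
Denominator 1 − (1+r)^(−6) = 0.133907726.
P = 512.888 / 0.133907726 ≈ 3830.16.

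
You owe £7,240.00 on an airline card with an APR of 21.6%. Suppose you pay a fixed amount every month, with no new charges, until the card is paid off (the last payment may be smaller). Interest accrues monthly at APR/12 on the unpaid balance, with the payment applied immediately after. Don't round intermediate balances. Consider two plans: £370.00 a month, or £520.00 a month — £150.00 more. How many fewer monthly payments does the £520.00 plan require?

8 fewer payments

Monthly rate r = 21.6%/12 = 1.8% = 0.018.
At £370.00/mo: n = ⌈−ln(1 − rB₀/P)/ln(1+r)⌉ = 25 payments (last £126.02); total interest = total paid − £7,240.00 = £1,766.02.
At £520.00/mo: 17 payments (last £89.98); total interest £1,169.98.
Payments saved = 25 − 17 = 8.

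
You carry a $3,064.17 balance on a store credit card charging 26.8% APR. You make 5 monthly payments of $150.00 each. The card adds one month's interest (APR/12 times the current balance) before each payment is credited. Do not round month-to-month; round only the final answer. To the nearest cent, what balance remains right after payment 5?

Monthly rate r = 26.8%/12 = 2.23333% = 0.0223333.
Each month: B ← B·(1+r) − $150.00.
Month 1: interest $68.43; balance after payment $2,982.60.
Month 2: interest $66.61; balance after payment $2,899.21.
Month 3: interest $64.75; balance after payment $2,813.96.
Month 4: interest $62.85; balance after payment $2,726.81.
Month 5: interest $60.90; balance after payment $2,637.71.

$2,637.71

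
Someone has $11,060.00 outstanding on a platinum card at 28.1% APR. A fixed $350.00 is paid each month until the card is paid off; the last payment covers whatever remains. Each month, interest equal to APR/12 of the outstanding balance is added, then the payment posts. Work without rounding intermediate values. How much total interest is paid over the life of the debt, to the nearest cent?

$9,307.72

Monthly rate r = 28.1%/12 = 2.34167% = 0.0234167.
Payoff takes n = ⌈−ln(1 − rB₀/P)/ln(1+r)⌉ = ⌈58.192⌉ = 59 payments; the last is $67.72.
Total paid = 58·$350.00 + $67.72 = $20,367.72.
Total interest = total paid − principal = $20,367.72 − $11,060.00 = $9,307.72.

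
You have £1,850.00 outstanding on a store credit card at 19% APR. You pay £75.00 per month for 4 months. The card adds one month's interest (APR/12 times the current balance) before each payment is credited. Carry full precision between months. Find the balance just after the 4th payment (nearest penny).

£1,662.78

Monthly rate r = 19%/12 = 1.58333% = 0.0158333.
Each month: B ← B·(1+r) − £75.00.
Month 1: interest £29.29; balance after payment £1,804.29.
Month 2: interest £28.57; balance after payment £1,757.86.
Month 3: interest £27.83; balance after payment £1,710.69.
Month 4: interest £27.09; balance after payment £1,662.78.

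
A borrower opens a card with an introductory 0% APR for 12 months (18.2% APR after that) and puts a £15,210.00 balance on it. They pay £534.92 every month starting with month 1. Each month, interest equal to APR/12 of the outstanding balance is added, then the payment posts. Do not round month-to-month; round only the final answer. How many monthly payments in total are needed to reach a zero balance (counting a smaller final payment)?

32 months

Promo months 1–12 at r₀ = 0%/12 = 0; months 13+ at r₁ = 18.2%/12 = 0.0151667.
After month 12 (no interest yet): B = £15,210.00 − 12·£534.92 = £8,790.96.
Then at r₁ with £534.92/mo: n₂ = −ln(1 − r₁·B/P)/ln(1+r₁) ≈ 19.05 → 20 more payments.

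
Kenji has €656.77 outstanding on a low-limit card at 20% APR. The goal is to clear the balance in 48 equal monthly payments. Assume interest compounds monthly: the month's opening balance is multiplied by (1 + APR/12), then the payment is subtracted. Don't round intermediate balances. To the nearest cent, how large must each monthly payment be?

Monthly rate r = 20%/12 = 1.66667% = 0.0166667.
Level-payment amortization: P = B₀·r / (1 − (1+r)^(−n)) = 656.77·0.0166667 / (1 − 1.01667^(−48)).
Denominator 1 − (1+r)^(−48) = 0.547698594.
P = 10.9462 / 0.547698594 ≈ 19.99.

€19.99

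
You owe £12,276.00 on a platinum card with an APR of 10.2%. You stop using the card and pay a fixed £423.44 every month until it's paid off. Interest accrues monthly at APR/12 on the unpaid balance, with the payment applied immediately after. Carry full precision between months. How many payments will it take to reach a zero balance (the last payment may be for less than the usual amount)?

34 months

Monthly rate r = 10.2%/12 = 0.85% = 0.0085.
Recurrence: B ← B·(1+r) − £423.44.
Month 1: interest £104.35; balance after payment £11,956.91.
Month 2: interest £101.63; balance after payment £11,635.10.
Closed form: n = −ln(1 − rB₀/P)/ln(1+r) = −ln(0.75358)/ln(1.0085) ≈ 33.427, so the balance reaches zero during payment 34.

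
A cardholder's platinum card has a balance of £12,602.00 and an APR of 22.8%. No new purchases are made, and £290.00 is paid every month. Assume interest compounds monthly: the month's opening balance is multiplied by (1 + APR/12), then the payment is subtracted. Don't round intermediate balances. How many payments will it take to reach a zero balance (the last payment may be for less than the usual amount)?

93 months

Monthly rate r = 22.8%/12 = 1.9% = 0.019.
Recurrence: B ← B·(1+r) − £290.00.
Month 1: interest £239.44; balance after payment £12,551.44.
Month 2: interest £238.48; balance after payment £12,499.92.
Closed form: n = −ln(1 − rB₀/P)/ln(1+r) = −ln(0.17435)/ln(1.019) ≈ 92.801, so the balance reaches zero during payment 93.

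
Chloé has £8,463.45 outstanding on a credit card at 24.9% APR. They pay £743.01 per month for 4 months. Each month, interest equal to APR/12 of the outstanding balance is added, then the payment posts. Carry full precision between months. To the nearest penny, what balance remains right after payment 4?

Monthly rate r = 24.9%/12 = 2.075% = 0.02075.
Each month: B ← B·(1+r) − £743.01.
Month 1: interest £175.62; balance after payment £7,896.06.
Month 2: interest £163.84; balance after payment £7,316.89.
Month 3: interest £151.83; balance after payment £6,725.71.
Month 4: interest £139.56; balance after payment £6,122.25.

£6,122.25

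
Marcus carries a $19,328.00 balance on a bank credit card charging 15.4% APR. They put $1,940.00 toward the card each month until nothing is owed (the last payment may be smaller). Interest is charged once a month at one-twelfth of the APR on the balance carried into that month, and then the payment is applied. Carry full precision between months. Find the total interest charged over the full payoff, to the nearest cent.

$1,487.05

Monthly rate r = 15.4%/12 = 1.28333% = 0.0128333.
Payoff takes n = ⌈−ln(1 − rB₀/P)/ln(1+r)⌉ = ⌈10.728⌉ = 11 payments; the last is $1,415.05.
Total paid = 10·$1,940.00 + $1,415.05 = $20,815.05.
Total interest = total paid − principal = $20,815.05 − $19,328.00 = $1,487.05.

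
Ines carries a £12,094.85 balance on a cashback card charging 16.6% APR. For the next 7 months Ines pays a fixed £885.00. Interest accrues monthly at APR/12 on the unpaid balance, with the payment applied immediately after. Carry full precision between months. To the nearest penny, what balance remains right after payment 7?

£6,857.67

Monthly rate r = 16.6%/12 = 1.38333% = 0.0138333.
Each month: B ← B·(1+r) − £885.00.
Month 1: interest £167.31; balance after payment £11,377.16.
Month 2: interest £157.38; balance after payment £10,649.55.
Month 3: interest £147.32; balance after payment £9,911.86.
Month 4: interest £137.11; balance after payment £9,163.98.
Month 5: interest £126.77; balance after payment £8,405.75.
Month 6: interest £116.28; balance after payment £7,637.03.
Month 7: interest £105.65; balance after payment £6,857.67.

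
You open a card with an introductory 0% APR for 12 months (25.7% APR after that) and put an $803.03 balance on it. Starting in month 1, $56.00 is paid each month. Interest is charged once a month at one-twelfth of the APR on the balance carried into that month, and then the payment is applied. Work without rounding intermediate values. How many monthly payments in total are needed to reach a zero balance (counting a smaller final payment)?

Promo months 1–12 at r₀ = 0%/12 = 0; months 13+ at r₁ = 25.7%/12 = 0.0214167.
After month 12 (no interest yet): B = $803.03 − 12·$56.00 = $131.03.
Then at r₁ with $56.00/mo: n₂ = −ln(1 − r₁·B/P)/ln(1+r₁) ≈ 2.43 → 3 more payments.

15 payments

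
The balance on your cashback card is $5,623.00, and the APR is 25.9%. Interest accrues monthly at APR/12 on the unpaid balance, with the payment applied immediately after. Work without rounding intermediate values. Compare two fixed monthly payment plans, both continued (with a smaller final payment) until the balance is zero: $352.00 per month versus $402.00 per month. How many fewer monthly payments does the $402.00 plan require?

Monthly rate r = 25.9%/12 = 2.15833% = 0.0215833.
At $352.00/mo: n = ⌈−ln(1 − rB₀/P)/ln(1+r)⌉ = 20 payments (last $281.92); total interest = total paid − $5,623.00 = $1,346.92.
At $402.00/mo: 17 payments (last $334.40); total interest $1,143.40.
Payments saved = 20 − 17 = 3.

3 fewer payments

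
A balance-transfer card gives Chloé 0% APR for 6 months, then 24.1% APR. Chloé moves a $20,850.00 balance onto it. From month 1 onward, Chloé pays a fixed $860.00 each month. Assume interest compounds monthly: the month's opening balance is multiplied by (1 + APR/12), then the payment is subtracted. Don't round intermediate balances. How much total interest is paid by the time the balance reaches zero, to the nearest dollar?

$4,047

Promo months 1–6 at r₀ = 0%/12 = 0; months 7+ at r₁ = 24.1%/12 = 0.0200833.
After month 6 (no interest yet): B = $20,850.00 − 6·$860.00 = $15,690.00.
Then at r₁ with $860.00/mo: n₂ = −ln(1 − r₁·B/P)/ln(1+r₁) ≈ 22.95 → 23 more payments.
Total paid = 28·$860.00 + $817.35 = $24,897.35; interest = $24,897.35 − $20,850.00 = $4,047.35.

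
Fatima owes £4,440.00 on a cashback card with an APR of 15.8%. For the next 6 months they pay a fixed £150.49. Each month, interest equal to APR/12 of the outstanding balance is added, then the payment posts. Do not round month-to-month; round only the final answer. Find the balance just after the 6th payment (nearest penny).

£3,869.32

Monthly rate r = 15.8%/12 = 1.31667% = 0.0131667.
Each month: B ← B·(1+r) − £150.49.
Month 1: interest £58.46; balance after payment £4,347.97.
Month 2: interest £57.25; balance after payment £4,254.73.
Month 3: interest £56.02; balance after payment £4,160.26.
Month 4: interest £54.78; balance after payment £4,064.55.
Month 5: interest £53.52; balance after payment £3,967.57.
Month 6: interest £52.24; balance after payment £3,869.32.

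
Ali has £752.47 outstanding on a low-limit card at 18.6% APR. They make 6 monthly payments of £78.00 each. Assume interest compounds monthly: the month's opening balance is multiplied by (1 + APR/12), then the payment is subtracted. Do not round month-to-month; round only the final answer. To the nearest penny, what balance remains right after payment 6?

£338.70

Monthly rate r = 18.6%/12 = 1.55% = 0.0155.
Each month: B ← B·(1+r) − £78.00.
Month 1: interest £11.66; balance after payment £686.13.
Month 2: interest £10.64; balance after payment £618.77.
Month 3: interest £9.59; balance after payment £550.36.
Month 4: interest £8.53; balance after payment £480.89.
Month 5: interest £7.45; balance after payment £410.34.
Month 6: interest £6.36; balance after payment £338.70.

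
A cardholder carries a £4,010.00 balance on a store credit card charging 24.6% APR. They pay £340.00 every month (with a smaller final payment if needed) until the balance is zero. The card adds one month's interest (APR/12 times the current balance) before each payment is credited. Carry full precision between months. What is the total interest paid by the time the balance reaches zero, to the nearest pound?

£628

Monthly rate r = 24.6%/12 = 2.05% = 0.0205.
Payoff takes n = ⌈−ln(1 − rB₀/P)/ln(1+r)⌉ = ⌈13.639⌉ = 14 payments; the last is £218.20.
Total paid = 13·£340.00 + £218.20 = £4,638.20.
Total interest = total paid − principal = £4,638.20 − £4,010.00 = £628.20.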